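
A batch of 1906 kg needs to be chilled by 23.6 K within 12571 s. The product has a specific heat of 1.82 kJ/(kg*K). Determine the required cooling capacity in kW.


Q = m * cp * dT / t
Q = 1906 * 1.82 * 23.6 / 12571
Q = 6.512 kW

6.512


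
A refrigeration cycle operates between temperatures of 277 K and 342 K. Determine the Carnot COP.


dT = 342 - 277 = 65 K
COP_carnot = T_cold / dT = 277 / 65
COP_carnot = 4.262

4.262


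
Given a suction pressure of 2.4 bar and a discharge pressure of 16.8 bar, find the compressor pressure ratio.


PR = P_high / P_low
PR = 16.8 / 2.4
PR = 7.0

7.0


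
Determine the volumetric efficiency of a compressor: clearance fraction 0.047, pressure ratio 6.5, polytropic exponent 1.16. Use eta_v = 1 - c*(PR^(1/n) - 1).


PR^(1/n) = 6.5^(1/1.16) = 5.02096711
eta_v = 1 - 0.047 * (5.02096711 - 1)
eta_v = 0.811

0.811


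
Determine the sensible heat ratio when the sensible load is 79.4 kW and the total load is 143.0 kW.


SHR = Q_sensible / Q_total
SHR = 79.4 / 143.0
SHR = 0.555

0.555


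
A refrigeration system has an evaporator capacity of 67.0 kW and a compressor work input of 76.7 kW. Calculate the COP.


COP = Q_evap / W
COP = 67.0 / 76.7
COP = 0.874

0.874


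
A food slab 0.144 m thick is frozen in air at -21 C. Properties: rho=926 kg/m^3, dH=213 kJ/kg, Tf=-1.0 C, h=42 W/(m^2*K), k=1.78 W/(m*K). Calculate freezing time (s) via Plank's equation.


dT = -1.0 - (-21) = 20.0 K
term1 = a/(2h) = 0.144/(2*42) = 0.001714285714
term2 = a^2/(8k) = 0.144^2/(8*1.78) = 0.001456179775
t = rho*dH*1000/dT * (term1 + term2)
t = 926*213*1000/20.0 * (0.001714285714 + 0.001456179775)
t = 31267 s

31267


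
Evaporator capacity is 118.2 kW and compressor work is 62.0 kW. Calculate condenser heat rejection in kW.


Q_cond = Q_evap + W
Q_cond = 118.2 + 62.0
Q_cond = 180.2 kW

180.2


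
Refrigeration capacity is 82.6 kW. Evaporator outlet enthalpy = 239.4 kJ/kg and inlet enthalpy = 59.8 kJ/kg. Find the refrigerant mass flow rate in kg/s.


dh = 239.4 - 59.8 = 179.6 kJ/kg
m_dot = Q / dh = 82.6 / 179.6 = 0.4599 kg/s

0.4599


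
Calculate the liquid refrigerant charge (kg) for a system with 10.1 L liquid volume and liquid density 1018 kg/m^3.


Charge = V * rho / 1000
Charge = 10.1 * 1018 / 1000
Charge = 10.28 kg

10.28


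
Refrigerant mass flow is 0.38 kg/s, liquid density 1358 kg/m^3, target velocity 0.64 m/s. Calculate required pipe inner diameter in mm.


A = m_dot / (rho * v) = 0.38 / (1358 * 0.64) = 0.0004372238586 m^2
d = sqrt(4*A/pi) * 1000
d = 23.6 mm

23.6


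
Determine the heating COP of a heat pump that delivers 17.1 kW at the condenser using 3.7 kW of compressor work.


COP_hp = Q_cond / W
COP_hp = 17.1 / 3.7
COP_hp = 4.622

4.622


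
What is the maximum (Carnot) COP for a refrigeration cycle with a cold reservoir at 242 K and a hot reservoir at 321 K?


dT = 321 - 242 = 79 K
COP_carnot = T_cold / dT = 242 / 79
COP_carnot = 3.063

3.063


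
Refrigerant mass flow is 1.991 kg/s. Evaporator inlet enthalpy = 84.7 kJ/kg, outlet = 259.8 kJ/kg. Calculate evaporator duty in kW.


dh = 259.8 - 84.7 = 175.1 kJ/kg
Q_evap = m_dot * dh = 1.991 * 175.1
Q_evap = 348.62 kW

348.62


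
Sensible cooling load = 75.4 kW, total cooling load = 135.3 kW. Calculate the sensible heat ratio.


SHR = Q_sensible / Q_total
SHR = 75.4 / 135.3
SHR = 0.557

0.557


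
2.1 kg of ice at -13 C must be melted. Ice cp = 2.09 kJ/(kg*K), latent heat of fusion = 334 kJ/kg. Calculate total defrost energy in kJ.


Sensible heat = cp * dT = 2.09 * 13 = 27.17 kJ/kg
Total per kg = 27.17 + 334 = 361.17 kJ/kg
Q = m * total = 2.1 * 361.17
Q = 758.5 kJ

758.5


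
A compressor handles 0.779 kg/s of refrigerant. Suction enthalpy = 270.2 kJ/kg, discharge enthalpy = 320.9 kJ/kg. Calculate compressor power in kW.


dh = 320.9 - 270.2 = 50.7 kJ/kg
W = m_dot * dh = 0.779 * 50.7 = 39.5 kW

39.5


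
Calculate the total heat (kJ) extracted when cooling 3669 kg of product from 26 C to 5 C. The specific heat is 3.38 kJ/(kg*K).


dT = 26 - (5) = 21 K
Q = m * cp * dT = 3669 * 3.38 * 21
Q = 260426 kJ

260426


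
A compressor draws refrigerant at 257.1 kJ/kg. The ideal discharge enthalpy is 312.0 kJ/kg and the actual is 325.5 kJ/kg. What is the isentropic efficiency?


dh_ideal = 312.0 - 257.1 = 54.9 kJ/kg
dh_actual = 325.5 - 257.1 = 68.4 kJ/kg
eta_s = dh_ideal / dh_actual = 54.9 / 68.4
eta_s = 0.8026

0.8026


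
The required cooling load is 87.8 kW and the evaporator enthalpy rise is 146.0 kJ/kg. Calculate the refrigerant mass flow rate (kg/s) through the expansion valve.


m_dot = Q / dh
m_dot = 87.8 / 146.0
m_dot = 0.6014 kg/s

0.6014


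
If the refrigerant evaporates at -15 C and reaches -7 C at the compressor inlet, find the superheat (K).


Superheat = T_suction - T_evap
Superheat = -7 - (-15)
Superheat = 8 K

8


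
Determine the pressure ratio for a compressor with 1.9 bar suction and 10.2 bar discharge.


PR = P_high / P_low
PR = 10.2 / 1.9
PR = 5.368

5.368


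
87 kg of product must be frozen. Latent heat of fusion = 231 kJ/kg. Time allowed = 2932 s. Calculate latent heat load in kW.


Q_lat = m * h_fg / t
Q_lat = 87 * 231 / 2932
Q_lat = 6.85 kW

6.85


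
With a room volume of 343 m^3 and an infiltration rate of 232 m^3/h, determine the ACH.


ACH = flow / volume
ACH = 232 / 343
ACH = 0.676

0.676


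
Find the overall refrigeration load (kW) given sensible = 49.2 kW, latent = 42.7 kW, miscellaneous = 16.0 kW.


Q_total = Q_s + Q_l + Q_misc
Q_total = 49.2 + 42.7 + 16.0
Q_total = 107.9 kW

107.9


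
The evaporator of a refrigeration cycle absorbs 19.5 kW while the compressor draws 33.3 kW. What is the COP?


COP = Q_evap / W
COP = 19.5 / 33.3
COP = 0.586

0.586


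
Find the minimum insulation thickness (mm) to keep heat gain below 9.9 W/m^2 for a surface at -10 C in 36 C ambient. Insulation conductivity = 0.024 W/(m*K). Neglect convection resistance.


dT = 36 - (-10) = 46 K
thickness = k * dT / q_max * 1000
thickness = 0.024 * 46 / 9.9 * 1000
thickness = 111.5 mm

111.5


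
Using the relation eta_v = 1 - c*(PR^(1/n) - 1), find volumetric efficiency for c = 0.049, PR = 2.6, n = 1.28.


PR^(1/n) = 2.6^(1/1.28) = 2.10958937
eta_v = 1 - 0.049 * (2.10958937 - 1)
eta_v = 0.9456

0.9456


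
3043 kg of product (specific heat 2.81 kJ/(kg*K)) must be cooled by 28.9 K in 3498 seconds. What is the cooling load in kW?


Q = m * cp * dT / t
Q = 3043 * 2.81 * 28.9 / 3498
Q = 70.646 kW

70.646


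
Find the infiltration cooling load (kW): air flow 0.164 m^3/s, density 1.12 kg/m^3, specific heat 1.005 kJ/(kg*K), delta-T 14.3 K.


Q = V_dot * rho * cp * dT
Q = 0.164 * 1.12 * 1.005 * 14.3
Q = 2.64 kW

2.64


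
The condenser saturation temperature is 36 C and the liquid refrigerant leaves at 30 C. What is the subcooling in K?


Subcooling = T_cond - T_liquid
Subcooling = 36 - 30
Subcooling = 6 K

6


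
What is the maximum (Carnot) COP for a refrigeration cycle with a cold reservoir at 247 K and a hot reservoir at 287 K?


dT = 287 - 247 = 40 K
COP_carnot = T_cold / dT = 247 / 40
COP_carnot = 6.175

6.175


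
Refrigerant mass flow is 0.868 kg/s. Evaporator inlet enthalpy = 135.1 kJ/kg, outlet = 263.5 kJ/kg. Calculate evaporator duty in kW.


dh = 263.5 - 135.1 = 128.4 kJ/kg
Q_evap = m_dot * dh = 0.868 * 128.4
Q_evap = 111.45 kW

111.45


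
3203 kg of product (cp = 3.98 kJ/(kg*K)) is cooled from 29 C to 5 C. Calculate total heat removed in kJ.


dT = 29 - (5) = 24 K
Q = m * cp * dT = 3203 * 3.98 * 24
Q = 305951 kJ

305951


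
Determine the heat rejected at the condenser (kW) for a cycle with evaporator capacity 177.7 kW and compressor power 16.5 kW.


Q_cond = Q_evap + W
Q_cond = 177.7 + 16.5
Q_cond = 194.2 kW

194.2


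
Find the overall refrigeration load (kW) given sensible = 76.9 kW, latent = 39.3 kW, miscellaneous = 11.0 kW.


Q_total = Q_s + Q_l + Q_misc
Q_total = 76.9 + 39.3 + 11.0
Q_total = 127.2 kW

127.2


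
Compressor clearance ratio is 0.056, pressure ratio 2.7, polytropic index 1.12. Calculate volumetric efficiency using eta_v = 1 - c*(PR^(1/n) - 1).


PR^(1/n) = 2.7^(1/1.12) = 2.42742722
eta_v = 1 - 0.056 * (2.42742722 - 1)
eta_v = 0.9201

0.9201


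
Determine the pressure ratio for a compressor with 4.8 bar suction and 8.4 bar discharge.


PR = P_high / P_low
PR = 8.4 / 4.8
PR = 1.75

1.75


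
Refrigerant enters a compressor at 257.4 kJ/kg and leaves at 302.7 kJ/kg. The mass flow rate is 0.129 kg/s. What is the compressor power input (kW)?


dh = 302.7 - 257.4 = 45.3 kJ/kg
W = m_dot * dh = 0.129 * 45.3 = 5.84 kW

5.84


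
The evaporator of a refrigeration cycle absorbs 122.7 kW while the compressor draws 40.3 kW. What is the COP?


COP = Q_evap / W
COP = 122.7 / 40.3
COP = 3.045

3.045


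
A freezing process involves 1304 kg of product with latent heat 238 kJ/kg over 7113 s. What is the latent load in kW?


Q_lat = m * h_fg / t
Q_lat = 1304 * 238 / 7113
Q_lat = 43.63 kW

43.63


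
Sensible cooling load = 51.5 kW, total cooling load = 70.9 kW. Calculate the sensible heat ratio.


SHR = Q_sensible / Q_total
SHR = 51.5 / 70.9
SHR = 0.726

0.726


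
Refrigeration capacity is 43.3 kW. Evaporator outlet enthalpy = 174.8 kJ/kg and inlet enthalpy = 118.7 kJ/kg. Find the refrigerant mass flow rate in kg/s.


dh = 174.8 - 118.7 = 56.1 kJ/kg
m_dot = Q / dh = 43.3 / 56.1 = 0.7718 kg/s

0.7718


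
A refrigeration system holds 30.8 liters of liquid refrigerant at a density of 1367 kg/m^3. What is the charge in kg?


Charge = V * rho / 1000
Charge = 30.8 * 1367 / 1000
Charge = 42.1 kg

42.1


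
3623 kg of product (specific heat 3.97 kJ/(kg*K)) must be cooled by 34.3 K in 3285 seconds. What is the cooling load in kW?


Q = m * cp * dT / t
Q = 3623 * 3.97 * 34.3 / 3285
Q = 150.182 kW

150.182


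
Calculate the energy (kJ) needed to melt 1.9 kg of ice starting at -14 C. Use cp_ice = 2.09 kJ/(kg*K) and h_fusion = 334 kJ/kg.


Sensible heat = cp * dT = 2.09 * 14 = 29.26 kJ/kg
Total per kg = 29.26 + 334 = 363.26 kJ/kg
Q = m * total = 1.9 * 363.26
Q = 690.2 kJ

690.2


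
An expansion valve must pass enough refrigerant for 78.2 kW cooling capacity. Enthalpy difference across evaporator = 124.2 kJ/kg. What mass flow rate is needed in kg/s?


m_dot = Q / dh
m_dot = 78.2 / 124.2
m_dot = 0.6296 kg/s

0.6296


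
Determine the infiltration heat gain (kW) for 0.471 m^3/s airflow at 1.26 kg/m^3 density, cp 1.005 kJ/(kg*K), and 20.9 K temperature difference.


Q = V_dot * rho * cp * dT
Q = 0.471 * 1.26 * 1.005 * 20.9
Q = 12.465 kW

12.465


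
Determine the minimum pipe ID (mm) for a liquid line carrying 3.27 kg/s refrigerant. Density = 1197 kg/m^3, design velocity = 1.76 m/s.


A = m_dot / (rho * v) = 3.27 / (1197 * 1.76) = 0.001552175894 m^2
d = sqrt(4*A/pi) * 1000
d = 44.5 mm

44.5


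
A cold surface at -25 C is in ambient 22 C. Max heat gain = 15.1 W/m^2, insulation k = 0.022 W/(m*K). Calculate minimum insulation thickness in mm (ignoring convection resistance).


dT = 22 - (-25) = 47 K
thickness = k * dT / q_max * 1000
thickness = 0.022 * 47 / 15.1 * 1000
thickness = 68.5 mm

68.5


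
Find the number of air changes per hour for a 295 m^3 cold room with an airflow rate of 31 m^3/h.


ACH = flow / volume
ACH = 31 / 295
ACH = 0.105

0.105


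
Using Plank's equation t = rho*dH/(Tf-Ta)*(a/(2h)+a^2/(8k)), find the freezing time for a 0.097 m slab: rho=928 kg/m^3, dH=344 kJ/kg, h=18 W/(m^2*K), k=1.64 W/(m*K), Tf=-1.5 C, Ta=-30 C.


dT = -1.5 - (-30) = 28.5 K
term1 = a/(2h) = 0.097/(2*18) = 0.002694444444
term2 = a^2/(8k) = 0.097^2/(8*1.64) = 0.0007171493902
t = rho*dH*1000/dT * (term1 + term2)
t = 928*344*1000/28.5 * (0.002694444444 + 0.0007171493902)
t = 38214 s

38214


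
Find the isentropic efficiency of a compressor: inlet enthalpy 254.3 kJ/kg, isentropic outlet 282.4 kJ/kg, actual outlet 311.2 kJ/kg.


dh_ideal = 282.4 - 254.3 = 28.1 kJ/kg
dh_actual = 311.2 - 254.3 = 56.9 kJ/kg
eta_s = dh_ideal / dh_actual = 28.1 / 56.9
eta_s = 0.4938

0.4938


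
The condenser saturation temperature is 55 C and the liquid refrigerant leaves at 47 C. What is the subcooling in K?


Subcooling = T_cond - T_liquid
Subcooling = 55 - 47
Subcooling = 8 K

8


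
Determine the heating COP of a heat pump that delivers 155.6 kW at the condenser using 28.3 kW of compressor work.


COP_hp = Q_cond / W
COP_hp = 155.6 / 28.3
COP_hp = 5.498

5.498


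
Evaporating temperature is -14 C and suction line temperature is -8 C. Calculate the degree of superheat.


Superheat = T_suction - T_evap
Superheat = -8 - (-14)
Superheat = 6 K

6


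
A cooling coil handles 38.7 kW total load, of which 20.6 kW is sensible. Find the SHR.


SHR = Q_sensible / Q_total
SHR = 20.6 / 38.7
SHR = 0.532

0.532


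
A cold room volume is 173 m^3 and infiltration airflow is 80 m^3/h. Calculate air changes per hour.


ACH = flow / volume
ACH = 80 / 173
ACH = 0.462

0.462


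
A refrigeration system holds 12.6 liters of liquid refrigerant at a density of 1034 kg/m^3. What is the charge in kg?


Charge = V * rho / 1000
Charge = 12.6 * 1034 / 1000
Charge = 13.03 kg

13.03


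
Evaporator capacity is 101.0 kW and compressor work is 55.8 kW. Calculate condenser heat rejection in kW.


Q_cond = Q_evap + W
Q_cond = 101.0 + 55.8
Q_cond = 156.8 kW

156.8


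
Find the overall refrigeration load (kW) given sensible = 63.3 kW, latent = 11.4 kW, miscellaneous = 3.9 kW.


Q_total = Q_s + Q_l + Q_misc
Q_total = 63.3 + 11.4 + 3.9
Q_total = 78.6 kW

78.6


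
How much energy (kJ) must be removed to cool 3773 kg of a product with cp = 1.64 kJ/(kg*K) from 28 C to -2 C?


dT = 28 - (-2) = 30 K
Q = m * cp * dT = 3773 * 1.64 * 30
Q = 185632 kJ

185632


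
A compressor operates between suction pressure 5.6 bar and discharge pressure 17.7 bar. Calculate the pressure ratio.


PR = P_high / P_low
PR = 17.7 / 5.6
PR = 3.161

3.161


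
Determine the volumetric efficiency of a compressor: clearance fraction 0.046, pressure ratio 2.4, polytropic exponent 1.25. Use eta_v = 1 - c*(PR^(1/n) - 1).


PR^(1/n) = 2.4^(1/1.25) = 2.01450799
eta_v = 1 - 0.046 * (2.01450799 - 1)
eta_v = 0.9533

0.9533


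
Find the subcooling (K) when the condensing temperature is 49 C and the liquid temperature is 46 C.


Subcooling = T_cond - T_liquid
Subcooling = 49 - 46
Subcooling = 3 K

3


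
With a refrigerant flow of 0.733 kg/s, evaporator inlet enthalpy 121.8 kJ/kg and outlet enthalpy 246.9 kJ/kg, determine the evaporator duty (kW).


dh = 246.9 - 121.8 = 125.1 kJ/kg
Q_evap = m_dot * dh = 0.733 * 125.1
Q_evap = 91.7 kW

91.7


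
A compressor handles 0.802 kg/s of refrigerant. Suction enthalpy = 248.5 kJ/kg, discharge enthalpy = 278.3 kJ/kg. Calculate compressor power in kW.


dh = 278.3 - 248.5 = 29.8 kJ/kg
W = m_dot * dh = 0.802 * 29.8 = 23.9 kW

23.9


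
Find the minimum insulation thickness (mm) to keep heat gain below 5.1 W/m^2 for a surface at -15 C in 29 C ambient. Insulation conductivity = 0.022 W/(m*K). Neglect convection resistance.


dT = 29 - (-15) = 44 K
thickness = k * dT / q_max * 1000
thickness = 0.022 * 44 / 5.1 * 1000
thickness = 189.8 mm

189.8


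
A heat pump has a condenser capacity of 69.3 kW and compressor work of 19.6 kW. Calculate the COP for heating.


COP_hp = Q_cond / W
COP_hp = 69.3 / 19.6
COP_hp = 3.536

3.536


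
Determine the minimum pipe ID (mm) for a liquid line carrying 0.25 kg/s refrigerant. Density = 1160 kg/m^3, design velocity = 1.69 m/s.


A = m_dot / (rho * v) = 0.25 / (1160 * 1.69) = 0.0001275249949 m^2
d = sqrt(4*A/pi) * 1000
d = 12.7 mm

12.7


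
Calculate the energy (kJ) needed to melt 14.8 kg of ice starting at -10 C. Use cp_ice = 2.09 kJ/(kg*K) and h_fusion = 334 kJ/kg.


Sensible heat = cp * dT = 2.09 * 10 = 20.9 kJ/kg
Total per kg = 20.9 + 334 = 354.9 kJ/kg
Q = m * total = 14.8 * 354.9
Q = 5252.5 kJ

5252.5


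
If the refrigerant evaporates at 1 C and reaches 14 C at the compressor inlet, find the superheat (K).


Superheat = T_suction - T_evap
Superheat = 14 - (1)
Superheat = 13 K

13


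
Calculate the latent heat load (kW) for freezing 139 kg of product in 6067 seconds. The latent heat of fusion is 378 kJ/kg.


Q_lat = m * h_fg / t
Q_lat = 139 * 378 / 6067
Q_lat = 8.66 kW

8.66


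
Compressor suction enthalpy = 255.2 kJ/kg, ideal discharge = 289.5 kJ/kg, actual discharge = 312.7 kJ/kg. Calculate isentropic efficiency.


dh_ideal = 289.5 - 255.2 = 34.3 kJ/kg
dh_actual = 312.7 - 255.2 = 57.5 kJ/kg
eta_s = dh_ideal / dh_actual = 34.3 / 57.5
eta_s = 0.5965

0.5965


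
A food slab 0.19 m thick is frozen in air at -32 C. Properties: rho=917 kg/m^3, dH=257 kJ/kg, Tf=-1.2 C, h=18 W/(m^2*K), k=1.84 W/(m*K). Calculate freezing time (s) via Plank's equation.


dT = -1.2 - (-32) = 30.8 K
term1 = a/(2h) = 0.19/(2*18) = 0.005277777778
term2 = a^2/(8k) = 0.19^2/(8*1.84) = 0.002452445652
t = rho*dH*1000/dT * (term1 + term2)
t = 917*257*1000/30.8 * (0.005277777778 + 0.002452445652)
t = 59149 s

59149


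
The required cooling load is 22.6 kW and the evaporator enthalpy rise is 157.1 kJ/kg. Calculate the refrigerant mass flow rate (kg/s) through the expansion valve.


m_dot = Q / dh
m_dot = 22.6 / 157.1
m_dot = 0.1439 kg/s

0.1439


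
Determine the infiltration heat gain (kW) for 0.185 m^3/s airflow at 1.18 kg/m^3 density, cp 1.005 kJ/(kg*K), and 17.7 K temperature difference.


Q = V_dot * rho * cp * dT
Q = 0.185 * 1.18 * 1.005 * 17.7
Q = 3.883 kW

3.883


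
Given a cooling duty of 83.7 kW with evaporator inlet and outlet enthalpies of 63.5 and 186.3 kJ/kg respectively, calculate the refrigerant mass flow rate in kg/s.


dh = 186.3 - 63.5 = 122.8 kJ/kg
m_dot = Q / dh = 83.7 / 122.8 = 0.6816 kg/s

0.6816


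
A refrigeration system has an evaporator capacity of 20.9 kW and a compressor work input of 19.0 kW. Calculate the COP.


COP = Q_evap / W
COP = 20.9 / 19.0
COP = 1.1

1.1


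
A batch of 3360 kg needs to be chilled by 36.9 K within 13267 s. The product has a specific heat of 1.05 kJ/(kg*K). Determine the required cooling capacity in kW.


Q = m * cp * dT / t
Q = 3360 * 1.05 * 36.9 / 13267
Q = 9.813 kW

9.813


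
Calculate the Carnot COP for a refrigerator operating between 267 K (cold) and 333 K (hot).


dT = 333 - 267 = 66 K
COP_carnot = T_cold / dT = 267 / 66
COP_carnot = 4.045

4.045


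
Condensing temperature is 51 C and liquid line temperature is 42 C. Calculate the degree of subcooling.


Subcooling = T_cond - T_liquid
Subcooling = 51 - 42
Subcooling = 9 K

9


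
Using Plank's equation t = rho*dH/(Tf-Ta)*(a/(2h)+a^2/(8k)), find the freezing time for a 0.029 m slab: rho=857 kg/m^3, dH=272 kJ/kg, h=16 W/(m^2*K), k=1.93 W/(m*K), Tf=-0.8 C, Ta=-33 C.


dT = -0.8 - (-33) = 32.2 K
term1 = a/(2h) = 0.029/(2*16) = 0.00090625
term2 = a^2/(8k) = 0.029^2/(8*1.93) = 0.00005446891192
t = rho*dH*1000/dT * (term1 + term2)
t = 857*272*1000/32.2 * (0.00090625 + 0.00005446891192)
t = 6955 s

6955


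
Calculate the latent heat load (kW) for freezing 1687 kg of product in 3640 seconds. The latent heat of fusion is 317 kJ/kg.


Q_lat = m * h_fg / t
Q_lat = 1687 * 317 / 3640
Q_lat = 146.92 kW

146.92


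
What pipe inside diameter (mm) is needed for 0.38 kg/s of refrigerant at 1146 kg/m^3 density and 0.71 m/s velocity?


A = m_dot / (rho * v) = 0.38 / (1146 * 0.71) = 0.0004670255389 m^2
d = sqrt(4*A/pi) * 1000
d = 24.4 mm

24.4


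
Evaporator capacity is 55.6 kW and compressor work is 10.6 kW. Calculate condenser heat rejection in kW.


Q_cond = Q_evap + W
Q_cond = 55.6 + 10.6
Q_cond = 66.2 kW

66.2


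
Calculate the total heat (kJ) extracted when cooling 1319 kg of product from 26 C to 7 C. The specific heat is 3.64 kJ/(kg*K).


dT = 26 - (7) = 19 K
Q = m * cp * dT = 1319 * 3.64 * 19
Q = 91222 kJ

91222


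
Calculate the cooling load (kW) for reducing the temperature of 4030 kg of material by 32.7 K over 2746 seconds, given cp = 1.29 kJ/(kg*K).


Q = m * cp * dT / t
Q = 4030 * 1.29 * 32.7 / 2746
Q = 61.907 kW

61.907


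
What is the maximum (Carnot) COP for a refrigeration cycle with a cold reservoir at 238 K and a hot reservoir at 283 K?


dT = 283 - 238 = 45 K
COP_carnot = T_cold / dT = 238 / 45
COP_carnot = 5.289

5.289


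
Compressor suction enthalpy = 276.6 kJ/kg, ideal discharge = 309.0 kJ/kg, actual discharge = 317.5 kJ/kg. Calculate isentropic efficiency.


dh_ideal = 309.0 - 276.6 = 32.4 kJ/kg
dh_actual = 317.5 - 276.6 = 40.9 kJ/kg
eta_s = dh_ideal / dh_actual = 32.4 / 40.9
eta_s = 0.7922

0.7922


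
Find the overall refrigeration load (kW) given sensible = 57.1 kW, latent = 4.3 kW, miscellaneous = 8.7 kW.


Q_total = Q_s + Q_l + Q_misc
Q_total = 57.1 + 4.3 + 8.7
Q_total = 70.1 kW

70.1


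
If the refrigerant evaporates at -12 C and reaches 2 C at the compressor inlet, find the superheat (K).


Superheat = T_suction - T_evap
Superheat = 2 - (-12)
Superheat = 14 K

14


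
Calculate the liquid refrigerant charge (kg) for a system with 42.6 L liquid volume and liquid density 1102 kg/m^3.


Charge = V * rho / 1000
Charge = 42.6 * 1102 / 1000
Charge = 46.95 kg

46.95


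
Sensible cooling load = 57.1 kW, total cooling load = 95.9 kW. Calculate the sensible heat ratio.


SHR = Q_sensible / Q_total
SHR = 57.1 / 95.9
SHR = 0.595

0.595


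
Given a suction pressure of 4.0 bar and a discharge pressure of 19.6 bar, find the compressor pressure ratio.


PR = P_high / P_low
PR = 19.6 / 4.0
PR = 4.9

4.9


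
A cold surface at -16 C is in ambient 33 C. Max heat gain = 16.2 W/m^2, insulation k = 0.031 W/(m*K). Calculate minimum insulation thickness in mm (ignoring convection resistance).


dT = 33 - (-16) = 49 K
thickness = k * dT / q_max * 1000
thickness = 0.031 * 49 / 16.2 * 1000
thickness = 93.8 mm

93.8


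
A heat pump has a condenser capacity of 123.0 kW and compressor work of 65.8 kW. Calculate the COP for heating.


COP_hp = Q_cond / W
COP_hp = 123.0 / 65.8
COP_hp = 1.869

1.869


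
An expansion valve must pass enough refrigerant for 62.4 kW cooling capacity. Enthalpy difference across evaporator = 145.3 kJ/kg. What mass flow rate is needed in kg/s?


m_dot = Q / dh
m_dot = 62.4 / 145.3
m_dot = 0.4295 kg/s

0.4295


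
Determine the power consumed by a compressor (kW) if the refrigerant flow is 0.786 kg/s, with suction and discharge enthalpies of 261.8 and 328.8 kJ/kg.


dh = 328.8 - 261.8 = 67.0 kJ/kg
W = m_dot * dh = 0.786 * 67.0 = 52.66 kW

52.66


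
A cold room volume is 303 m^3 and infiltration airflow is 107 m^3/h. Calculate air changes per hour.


ACH = flow / volume
ACH = 107 / 303
ACH = 0.353

0.353


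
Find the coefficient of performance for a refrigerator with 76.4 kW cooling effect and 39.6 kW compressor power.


COP = Q_evap / W
COP = 76.4 / 39.6
COP = 1.929

1.929


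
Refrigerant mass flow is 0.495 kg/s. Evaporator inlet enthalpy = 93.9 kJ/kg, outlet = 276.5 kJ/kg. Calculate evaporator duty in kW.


dh = 276.5 - 93.9 = 182.6 kJ/kg
Q_evap = m_dot * dh = 0.495 * 182.6
Q_evap = 90.39 kW

90.39


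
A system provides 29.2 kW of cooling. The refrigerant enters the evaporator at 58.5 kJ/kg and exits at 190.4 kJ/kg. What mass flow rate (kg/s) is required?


dh = 190.4 - 58.5 = 131.9 kJ/kg
m_dot = Q / dh = 29.2 / 131.9 = 0.2214 kg/s

0.2214


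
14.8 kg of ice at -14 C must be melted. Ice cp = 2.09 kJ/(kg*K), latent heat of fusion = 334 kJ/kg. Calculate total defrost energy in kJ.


Sensible heat = cp * dT = 2.09 * 14 = 29.26 kJ/kg
Total per kg = 29.26 + 334 = 363.26 kJ/kg
Q = m * total = 14.8 * 363.26
Q = 5376.2 kJ

5376.2


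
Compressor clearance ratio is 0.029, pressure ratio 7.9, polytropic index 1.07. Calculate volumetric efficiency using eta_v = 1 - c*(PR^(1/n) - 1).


PR^(1/n) = 7.9^(1/1.07) = 6.90086964
eta_v = 1 - 0.029 * (6.90086964 - 1)
eta_v = 0.8289

0.8289


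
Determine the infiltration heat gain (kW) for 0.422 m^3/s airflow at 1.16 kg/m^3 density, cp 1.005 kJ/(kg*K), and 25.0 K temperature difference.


Q = V_dot * rho * cp * dT
Q = 0.422 * 1.16 * 1.005 * 25.0
Q = 12.299 kW

12.299


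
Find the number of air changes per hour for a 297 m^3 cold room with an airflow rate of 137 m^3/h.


ACH = flow / volume
ACH = 137 / 297
ACH = 0.461

0.461


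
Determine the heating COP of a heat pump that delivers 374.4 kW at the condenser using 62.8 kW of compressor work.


COP_hp = Q_cond / W
COP_hp = 374.4 / 62.8
COP_hp = 5.962

5.962


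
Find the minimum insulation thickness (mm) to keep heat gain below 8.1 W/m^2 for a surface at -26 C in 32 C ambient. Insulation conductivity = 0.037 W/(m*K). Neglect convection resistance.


dT = 32 - (-26) = 58 K
thickness = k * dT / q_max * 1000
thickness = 0.037 * 58 / 8.1 * 1000
thickness = 264.9 mm

264.9


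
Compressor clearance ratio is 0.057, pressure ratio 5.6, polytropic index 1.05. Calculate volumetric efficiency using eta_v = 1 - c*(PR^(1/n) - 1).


PR^(1/n) = 5.6^(1/1.05) = 5.15893464
eta_v = 1 - 0.057 * (5.15893464 - 1)
eta_v = 0.7629

0.7629


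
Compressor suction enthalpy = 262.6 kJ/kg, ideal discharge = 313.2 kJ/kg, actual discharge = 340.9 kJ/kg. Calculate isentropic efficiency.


dh_ideal = 313.2 - 262.6 = 50.6 kJ/kg
dh_actual = 340.9 - 262.6 = 78.3 kJ/kg
eta_s = dh_ideal / dh_actual = 50.6 / 78.3
eta_s = 0.6462

0.6462


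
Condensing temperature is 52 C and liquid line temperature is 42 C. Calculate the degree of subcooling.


Subcooling = T_cond - T_liquid
Subcooling = 52 - 42
Subcooling = 10 K

10


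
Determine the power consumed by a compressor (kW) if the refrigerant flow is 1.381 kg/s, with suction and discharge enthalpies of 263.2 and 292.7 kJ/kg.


dh = 292.7 - 263.2 = 29.5 kJ/kg
W = m_dot * dh = 1.381 * 29.5 = 40.74 kW

40.74


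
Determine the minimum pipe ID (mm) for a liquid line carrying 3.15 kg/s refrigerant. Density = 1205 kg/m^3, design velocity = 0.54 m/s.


A = m_dot / (rho * v) = 3.15 / (1205 * 0.54) = 0.004840940526 m^2
d = sqrt(4*A/pi) * 1000
d = 78.5 mm

78.5


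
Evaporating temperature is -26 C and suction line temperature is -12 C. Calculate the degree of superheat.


Superheat = T_suction - T_evap
Superheat = -12 - (-26)
Superheat = 14 K

14


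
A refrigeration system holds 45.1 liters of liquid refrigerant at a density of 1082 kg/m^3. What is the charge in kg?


Charge = V * rho / 1000
Charge = 45.1 * 1082 / 1000
Charge = 48.8 kg

48.8


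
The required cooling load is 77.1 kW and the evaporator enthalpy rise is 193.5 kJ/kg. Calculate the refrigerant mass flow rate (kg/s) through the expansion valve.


m_dot = Q / dh
m_dot = 77.1 / 193.5
m_dot = 0.3984 kg/s

0.3984


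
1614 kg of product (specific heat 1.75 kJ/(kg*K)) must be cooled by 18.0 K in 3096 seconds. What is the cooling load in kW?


Q = m * cp * dT / t
Q = 1614 * 1.75 * 18.0 / 3096
Q = 16.422 kW

16.422


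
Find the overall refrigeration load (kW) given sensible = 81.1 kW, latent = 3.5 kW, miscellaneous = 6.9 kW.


Q_total = Q_s + Q_l + Q_misc
Q_total = 81.1 + 3.5 + 6.9
Q_total = 91.5 kW

91.5


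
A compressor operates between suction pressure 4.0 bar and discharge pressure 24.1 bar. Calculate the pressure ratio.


PR = P_high / P_low
PR = 24.1 / 4.0
PR = 6.025

6.025


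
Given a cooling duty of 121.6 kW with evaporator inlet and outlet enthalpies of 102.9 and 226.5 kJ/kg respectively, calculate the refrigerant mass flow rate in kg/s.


dh = 226.5 - 102.9 = 123.6 kJ/kg
m_dot = Q / dh = 121.6 / 123.6 = 0.9838 kg/s

0.9838


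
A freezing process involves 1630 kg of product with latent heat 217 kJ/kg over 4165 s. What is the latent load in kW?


Q_lat = m * h_fg / t
Q_lat = 1630 * 217 / 4165
Q_lat = 84.92 kW

84.92


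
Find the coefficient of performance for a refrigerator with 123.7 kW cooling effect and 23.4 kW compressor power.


COP = Q_evap / W
COP = 123.7 / 23.4
COP = 5.286

5.286


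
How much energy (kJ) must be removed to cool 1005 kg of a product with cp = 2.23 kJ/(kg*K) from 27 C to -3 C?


dT = 27 - (-3) = 30 K
Q = m * cp * dT = 1005 * 2.23 * 30
Q = 67235 kJ

67235


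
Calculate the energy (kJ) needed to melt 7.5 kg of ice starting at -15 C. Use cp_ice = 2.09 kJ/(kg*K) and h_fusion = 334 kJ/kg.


Sensible heat = cp * dT = 2.09 * 15 = 31.35 kJ/kg
Total per kg = 31.35 + 334 = 365.35 kJ/kg
Q = m * total = 7.5 * 365.35
Q = 2740.1 kJ

2740.1


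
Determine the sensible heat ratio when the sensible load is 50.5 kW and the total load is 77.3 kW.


SHR = Q_sensible / Q_total
SHR = 50.5 / 77.3
SHR = 0.653

0.653


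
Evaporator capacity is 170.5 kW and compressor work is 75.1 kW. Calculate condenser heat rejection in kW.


Q_cond = Q_evap + W
Q_cond = 170.5 + 75.1
Q_cond = 245.6 kW

245.6


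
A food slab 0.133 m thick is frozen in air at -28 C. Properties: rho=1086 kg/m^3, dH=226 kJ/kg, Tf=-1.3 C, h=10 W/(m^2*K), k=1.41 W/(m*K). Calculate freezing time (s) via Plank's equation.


dT = -1.3 - (-28) = 26.7 K
term1 = a/(2h) = 0.133/(2*10) = 0.00665
term2 = a^2/(8k) = 0.133^2/(8*1.41) = 0.001568173759
t = rho*dH*1000/dT * (term1 + term2)
t = 1086*226*1000/26.7 * (0.00665 + 0.001568173759)
t = 75544 s

75544


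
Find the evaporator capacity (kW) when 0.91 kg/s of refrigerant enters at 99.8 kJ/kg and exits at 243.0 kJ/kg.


dh = 243.0 - 99.8 = 143.2 kJ/kg
Q_evap = m_dot * dh = 0.91 * 143.2
Q_evap = 130.31 kW

130.31


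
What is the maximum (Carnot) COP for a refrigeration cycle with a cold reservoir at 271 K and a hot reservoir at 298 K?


dT = 298 - 271 = 27 K
COP_carnot = T_cold / dT = 271 / 27
COP_carnot = 10.037

10.037


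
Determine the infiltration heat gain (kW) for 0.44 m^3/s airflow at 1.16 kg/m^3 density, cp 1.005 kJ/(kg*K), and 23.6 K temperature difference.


Q = V_dot * rho * cp * dT
Q = 0.44 * 1.16 * 1.005 * 23.6
Q = 12.106 kW

12.106


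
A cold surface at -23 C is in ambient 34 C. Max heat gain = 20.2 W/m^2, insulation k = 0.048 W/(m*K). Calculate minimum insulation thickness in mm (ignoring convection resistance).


dT = 34 - (-23) = 57 K
thickness = k * dT / q_max * 1000
thickness = 0.048 * 57 / 20.2 * 1000
thickness = 135.4 mm

135.4


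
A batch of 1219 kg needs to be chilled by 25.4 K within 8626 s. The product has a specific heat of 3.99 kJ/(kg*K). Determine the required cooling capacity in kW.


Q = m * cp * dT / t
Q = 1219 * 3.99 * 25.4 / 8626
Q = 14.322 kW

14.322


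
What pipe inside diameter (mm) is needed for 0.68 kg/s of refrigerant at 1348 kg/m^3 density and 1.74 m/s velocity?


A = m_dot / (rho * v) = 0.68 / (1348 * 1.74) = 0.00028991439 m^2
d = sqrt(4*A/pi) * 1000
d = 19.2 mm

19.2


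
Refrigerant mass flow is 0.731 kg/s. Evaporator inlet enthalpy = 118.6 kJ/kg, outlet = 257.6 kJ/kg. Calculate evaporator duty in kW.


dh = 257.6 - 118.6 = 139.0 kJ/kg
Q_evap = m_dot * dh = 0.731 * 139.0
Q_evap = 101.61 kW

101.61


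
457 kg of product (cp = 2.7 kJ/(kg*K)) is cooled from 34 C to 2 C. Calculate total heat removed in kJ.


dT = 34 - (2) = 32 K
Q = m * cp * dT = 457 * 2.7 * 32
Q = 39485 kJ

39485


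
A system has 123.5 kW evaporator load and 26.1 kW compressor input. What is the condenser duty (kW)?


Q_cond = Q_evap + W
Q_cond = 123.5 + 26.1
Q_cond = 149.6 kW

149.6


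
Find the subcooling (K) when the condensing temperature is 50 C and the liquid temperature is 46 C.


Subcooling = T_cond - T_liquid
Subcooling = 50 - 46
Subcooling = 4 K

4


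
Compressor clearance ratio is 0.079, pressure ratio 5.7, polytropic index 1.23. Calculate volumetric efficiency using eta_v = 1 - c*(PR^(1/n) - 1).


PR^(1/n) = 5.7^(1/1.23) = 4.1165406
eta_v = 1 - 0.079 * (4.1165406 - 1)
eta_v = 0.7538

0.7538


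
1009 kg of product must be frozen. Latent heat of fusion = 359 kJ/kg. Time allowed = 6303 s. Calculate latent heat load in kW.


Q_lat = m * h_fg / t
Q_lat = 1009 * 359 / 6303
Q_lat = 57.47 kW

57.47


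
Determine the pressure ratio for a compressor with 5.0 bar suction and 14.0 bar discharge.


PR = P_high / P_low
PR = 14.0 / 5.0
PR = 2.8

2.8


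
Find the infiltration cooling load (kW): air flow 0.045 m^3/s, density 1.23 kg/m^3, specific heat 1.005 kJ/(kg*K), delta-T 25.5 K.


Q = V_dot * rho * cp * dT
Q = 0.045 * 1.23 * 1.005 * 25.5
Q = 1.418 kW

1.418


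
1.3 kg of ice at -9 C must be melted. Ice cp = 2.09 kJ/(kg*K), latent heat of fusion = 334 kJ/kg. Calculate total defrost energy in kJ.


Sensible heat = cp * dT = 2.09 * 9 = 18.81 kJ/kg
Total per kg = 18.81 + 334 = 352.81 kJ/kg
Q = m * total = 1.3 * 352.81
Q = 458.7 kJ

458.7


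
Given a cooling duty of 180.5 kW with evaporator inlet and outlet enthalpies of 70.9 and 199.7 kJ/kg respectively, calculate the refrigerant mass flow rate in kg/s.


dh = 199.7 - 70.9 = 128.8 kJ/kg
m_dot = Q / dh = 180.5 / 128.8 = 1.4014 kg/s

1.4014


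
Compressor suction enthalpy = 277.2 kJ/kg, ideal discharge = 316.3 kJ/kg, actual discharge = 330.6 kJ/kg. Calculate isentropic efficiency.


dh_ideal = 316.3 - 277.2 = 39.1 kJ/kg
dh_actual = 330.6 - 277.2 = 53.4 kJ/kg
eta_s = dh_ideal / dh_actual = 39.1 / 53.4
eta_s = 0.7322

0.7322


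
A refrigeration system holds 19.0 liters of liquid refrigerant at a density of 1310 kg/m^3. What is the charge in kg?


Charge = V * rho / 1000
Charge = 19.0 * 1310 / 1000
Charge = 24.89 kg

24.89


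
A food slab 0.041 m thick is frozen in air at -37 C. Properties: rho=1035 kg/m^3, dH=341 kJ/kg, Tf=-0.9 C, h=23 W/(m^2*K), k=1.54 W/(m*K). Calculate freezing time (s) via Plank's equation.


dT = -0.9 - (-37) = 36.1 K
term1 = a/(2h) = 0.041/(2*23) = 0.0008913043478
term2 = a^2/(8k) = 0.041^2/(8*1.54) = 0.0001364448052
t = rho*dH*1000/dT * (term1 + term2)
t = 1035*341*1000/36.1 * (0.0008913043478 + 0.0001364448052)
t = 10048 s

10048


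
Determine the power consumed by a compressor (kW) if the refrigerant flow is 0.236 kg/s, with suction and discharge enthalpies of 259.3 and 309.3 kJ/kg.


dh = 309.3 - 259.3 = 50.0 kJ/kg
W = m_dot * dh = 0.236 * 50.0 = 11.8 kW

11.8


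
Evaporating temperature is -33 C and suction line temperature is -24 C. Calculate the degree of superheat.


Superheat = T_suction - T_evap
Superheat = -24 - (-33)
Superheat = 9 K

9


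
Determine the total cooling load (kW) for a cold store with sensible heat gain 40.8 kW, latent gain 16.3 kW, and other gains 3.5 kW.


Q_total = Q_s + Q_l + Q_misc
Q_total = 40.8 + 16.3 + 3.5
Q_total = 60.6 kW

60.6


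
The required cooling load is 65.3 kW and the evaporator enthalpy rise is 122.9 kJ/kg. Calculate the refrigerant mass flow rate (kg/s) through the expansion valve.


m_dot = Q / dh
m_dot = 65.3 / 122.9
m_dot = 0.5313 kg/s

0.5313


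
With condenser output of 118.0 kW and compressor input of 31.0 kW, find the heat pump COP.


COP_hp = Q_cond / W
COP_hp = 118.0 / 31.0
COP_hp = 3.806

3.806


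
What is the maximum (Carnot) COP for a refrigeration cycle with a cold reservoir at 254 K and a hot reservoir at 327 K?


dT = 327 - 254 = 73 K
COP_carnot = T_cold / dT = 254 / 73
COP_carnot = 3.479

3.479


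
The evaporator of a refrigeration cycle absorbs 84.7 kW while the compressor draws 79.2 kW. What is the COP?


COP = Q_evap / W
COP = 84.7 / 79.2
COP = 1.069

1.069


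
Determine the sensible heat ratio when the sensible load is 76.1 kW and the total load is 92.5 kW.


SHR = Q_sensible / Q_total
SHR = 76.1 / 92.5
SHR = 0.823

0.823


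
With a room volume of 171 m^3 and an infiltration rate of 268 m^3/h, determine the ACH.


ACH = flow / volume
ACH = 268 / 171
ACH = 1.567

1.567


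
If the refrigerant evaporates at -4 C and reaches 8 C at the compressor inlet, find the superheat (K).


Superheat = T_suction - T_evap
Superheat = 8 - (-4)
Superheat = 12 K

12


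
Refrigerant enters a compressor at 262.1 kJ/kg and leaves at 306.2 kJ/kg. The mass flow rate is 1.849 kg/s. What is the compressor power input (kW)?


dh = 306.2 - 262.1 = 44.1 kJ/kg
W = m_dot * dh = 1.849 * 44.1 = 81.54 kW

81.54


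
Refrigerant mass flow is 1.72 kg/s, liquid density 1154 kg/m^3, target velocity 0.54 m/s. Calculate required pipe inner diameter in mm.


A = m_dot / (rho * v) = 1.72 / (1154 * 0.54) = 0.00276012581 m^2
d = sqrt(4*A/pi) * 1000
d = 59.3 mm

59.3


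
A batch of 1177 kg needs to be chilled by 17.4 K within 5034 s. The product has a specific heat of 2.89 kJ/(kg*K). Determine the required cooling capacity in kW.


Q = m * cp * dT / t
Q = 1177 * 2.89 * 17.4 / 5034
Q = 11.757 kW

11.757


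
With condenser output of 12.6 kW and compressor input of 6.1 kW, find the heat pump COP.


COP_hp = Q_cond / W
COP_hp = 12.6 / 6.1
COP_hp = 2.066

2.066


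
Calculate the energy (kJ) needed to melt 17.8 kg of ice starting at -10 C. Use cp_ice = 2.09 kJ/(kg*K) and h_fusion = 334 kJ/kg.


Sensible heat = cp * dT = 2.09 * 10 = 20.9 kJ/kg
Total per kg = 20.9 + 334 = 354.9 kJ/kg
Q = m * total = 17.8 * 354.9
Q = 6317.2 kJ

6317.2


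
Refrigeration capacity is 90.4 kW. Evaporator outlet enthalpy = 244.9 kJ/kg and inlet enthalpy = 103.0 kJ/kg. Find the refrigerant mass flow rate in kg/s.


dh = 244.9 - 103.0 = 141.9 kJ/kg
m_dot = Q / dh = 90.4 / 141.9 = 0.6371 kg/s

0.6371


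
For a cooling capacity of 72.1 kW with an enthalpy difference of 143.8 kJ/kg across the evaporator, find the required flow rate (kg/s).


m_dot = Q / dh
m_dot = 72.1 / 143.8
m_dot = 0.5014 kg/s

0.5014


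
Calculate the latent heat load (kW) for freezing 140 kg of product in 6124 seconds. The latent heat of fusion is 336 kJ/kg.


Q_lat = m * h_fg / t
Q_lat = 140 * 336 / 6124
Q_lat = 7.68 kW

7.68


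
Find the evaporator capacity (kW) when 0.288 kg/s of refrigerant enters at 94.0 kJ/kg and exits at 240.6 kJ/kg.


dh = 240.6 - 94.0 = 146.6 kJ/kg
Q_evap = m_dot * dh = 0.288 * 146.6
Q_evap = 42.22 kW

42.22


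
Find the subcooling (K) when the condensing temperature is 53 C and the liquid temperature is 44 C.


Subcooling = T_cond - T_liquid
Subcooling = 53 - 44
Subcooling = 9 K

9


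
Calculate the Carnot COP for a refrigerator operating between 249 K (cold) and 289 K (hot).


dT = 289 - 249 = 40 K
COP_carnot = T_cold / dT = 249 / 40
COP_carnot = 6.225

6.225


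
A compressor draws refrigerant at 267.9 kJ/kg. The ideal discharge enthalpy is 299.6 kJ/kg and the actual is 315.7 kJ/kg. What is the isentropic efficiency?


dh_ideal = 299.6 - 267.9 = 31.7 kJ/kg
dh_actual = 315.7 - 267.9 = 47.8 kJ/kg
eta_s = dh_ideal / dh_actual = 31.7 / 47.8
eta_s = 0.6632

0.6632


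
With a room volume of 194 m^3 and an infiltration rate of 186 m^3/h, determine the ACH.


ACH = flow / volume
ACH = 186 / 194
ACH = 0.959

0.959


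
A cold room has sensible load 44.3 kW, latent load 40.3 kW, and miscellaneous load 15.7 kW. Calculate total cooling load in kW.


Q_total = Q_s + Q_l + Q_misc
Q_total = 44.3 + 40.3 + 15.7
Q_total = 100.3 kW

100.3


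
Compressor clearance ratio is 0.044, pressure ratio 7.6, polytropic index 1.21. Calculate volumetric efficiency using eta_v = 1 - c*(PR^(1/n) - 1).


PR^(1/n) = 7.6^(1/1.21) = 5.3449681
eta_v = 1 - 0.044 * (5.3449681 - 1)
eta_v = 0.8088

0.8088


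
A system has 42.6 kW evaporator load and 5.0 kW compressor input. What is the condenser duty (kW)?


Q_cond = Q_evap + W
Q_cond = 42.6 + 5.0
Q_cond = 47.6 kW

47.6


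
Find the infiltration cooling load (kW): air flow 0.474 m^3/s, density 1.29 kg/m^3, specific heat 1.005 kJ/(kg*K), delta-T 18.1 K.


Q = V_dot * rho * cp * dT
Q = 0.474 * 1.29 * 1.005 * 18.1
Q = 11.123 kW

11.123
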